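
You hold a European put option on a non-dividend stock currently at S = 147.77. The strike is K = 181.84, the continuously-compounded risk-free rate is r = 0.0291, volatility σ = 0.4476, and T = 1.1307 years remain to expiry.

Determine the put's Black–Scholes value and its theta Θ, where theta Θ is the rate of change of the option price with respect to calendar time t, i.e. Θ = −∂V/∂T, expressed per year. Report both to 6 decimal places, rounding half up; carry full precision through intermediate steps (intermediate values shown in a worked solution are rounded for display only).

σ√T = 0.4476·√1.1307 = 0.475953
d₁ = (ln(S/K) + (r+σ²/2)T) / (σ√T) = (ln(147.77/181.84) + (0.0291+0.4476²/2)·1.1307) / 0.475953 = (-0.207470 + 0.146169) / 0.475953 = -0.128797
d₂ = d₁ − σ√T = -0.128797 − 0.475953 = -0.604750
e^{−rT} = e^{−0.0291·1.1307} = 0.967632
N(−d₁) = 0.551241,  N(−d₂) = 0.727327
Put price V = K·e^{−rT}·N(−d₂) − S·N(−d₁) = 127.976314 − 81.456868 = 46.519447
φ(d₁) = (1/√(2π))·e^{−d₁²/2} = 0.395647
Θ = −S·φ(d₁)·σ/(2√T) + r·K·e^{−rT}·N(−d₂) = −12.304969 + 3.724111 = -8.580859

price = 46.519447
Θ = -8.580859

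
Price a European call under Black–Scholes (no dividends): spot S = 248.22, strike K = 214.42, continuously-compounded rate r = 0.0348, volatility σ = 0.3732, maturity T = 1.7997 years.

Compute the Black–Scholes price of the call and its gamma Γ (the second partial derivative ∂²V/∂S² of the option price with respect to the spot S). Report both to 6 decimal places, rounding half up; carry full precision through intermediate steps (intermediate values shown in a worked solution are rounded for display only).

σ√T = 0.3732·√1.7997 = 0.500659
d₁ = (ln(S/K) + (r+σ²/2)T) / (σ√T) = (ln(248.22/214.42) + (0.0348+0.3732²/2)·1.7997) / 0.500659 = (0.146379 + 0.187959) / 0.500659 = 0.667796
d₂ = d₁ − σ√T = 0.667796 − 0.500659 = 0.167137
e^{−rT} = e^{−0.0348·1.7997} = 0.939291
N(d₁) = 0.747868,  N(d₂) = 0.566369
Call price V = S·N(d₁) − K·e^{−rT}·N(d₂) = 185.635818 − 114.068339 = 71.567480
φ(d₁) = (1/√(2π))·e^{−d₁²/2} = 0.319207
Γ = φ(d₁) / (S·σ·√T) = 0.002569

price = 71.567480
Γ = 0.002569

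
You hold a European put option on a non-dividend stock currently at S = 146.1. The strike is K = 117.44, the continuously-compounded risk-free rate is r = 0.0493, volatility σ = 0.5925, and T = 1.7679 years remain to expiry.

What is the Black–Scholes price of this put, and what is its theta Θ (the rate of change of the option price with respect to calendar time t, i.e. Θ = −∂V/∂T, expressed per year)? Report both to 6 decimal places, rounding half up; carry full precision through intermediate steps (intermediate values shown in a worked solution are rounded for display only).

price = 22.348583
Θ = -6.901284

σ√T = 0.5925·√1.7679 = 0.787802
d₁ = (ln(S/K) + (r+σ²/2)T) / (σ√T) = (ln(146.1/117.44) + (0.0493+0.5925²/2)·1.7679) / 0.787802 = (0.218364 + 0.397474) / 0.787802 = 0.781716
d₂ = d₁ − σ√T = 0.781716 − 0.787802 = -0.006086
e^{−rT} = e^{−0.0493·1.7679} = 0.916533
N(−d₁) = 0.217191,  N(−d₂) = 0.502428
Put price V = K·e^{−rT}·N(−d₂) − S·N(−d₁) = 54.080163 − 31.731580 = 22.348583
φ(d₁) = (1/√(2π))·e^{−d₁²/2} = 0.293911
Θ = −S·φ(d₁)·σ/(2√T) + r·K·e^{−rT}·N(−d₂) = −9.567436 + 2.666152 = -6.901284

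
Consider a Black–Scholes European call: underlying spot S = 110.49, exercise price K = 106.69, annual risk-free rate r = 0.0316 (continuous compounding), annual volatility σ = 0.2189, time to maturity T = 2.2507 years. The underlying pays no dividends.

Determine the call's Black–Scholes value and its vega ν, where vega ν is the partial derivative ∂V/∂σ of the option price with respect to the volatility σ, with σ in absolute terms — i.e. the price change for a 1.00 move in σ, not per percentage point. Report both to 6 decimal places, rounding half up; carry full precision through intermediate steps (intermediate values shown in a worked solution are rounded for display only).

σ√T = 0.2189·√2.2507 = 0.328401
d₁ = (ln(S/K) + (r+σ²/2)T) / (σ√T) = (ln(110.49/106.69) + (0.0316+0.2189²/2)·2.2507) / 0.328401 = (0.034998 + 0.125046) / 0.328401 = 0.487341
d₂ = d₁ − σ√T = 0.487341 − 0.328401 = 0.158940
e^{−rT} = e^{−0.0316·2.2507} = 0.931348
N(d₁) = 0.686992,  N(d₂) = 0.563142
Call price V = S·N(d₁) − K·e^{−rT}·N(d₂) = 75.905711 − 55.956899 = 19.948812
φ(d₁) = (1/√(2π))·e^{−d₁²/2} = 0.354272
ν = S·φ(d₁)·√T = 58.724467

price = 19.948812
ν = 58.724467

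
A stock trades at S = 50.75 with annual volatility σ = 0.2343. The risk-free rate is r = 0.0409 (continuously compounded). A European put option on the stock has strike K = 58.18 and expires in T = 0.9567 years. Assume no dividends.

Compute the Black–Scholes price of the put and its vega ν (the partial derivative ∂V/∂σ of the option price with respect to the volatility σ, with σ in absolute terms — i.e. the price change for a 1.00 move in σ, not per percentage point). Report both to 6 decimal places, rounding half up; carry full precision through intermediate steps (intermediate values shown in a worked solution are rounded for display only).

σ√T = 0.2343·√0.9567 = 0.229171
d₁ = (ln(S/K) + (r+σ²/2)T) / (σ√T) = (ln(50.75/58.18) + (0.0409+0.2343²/2)·0.9567) / 0.229171 = (-0.136630 + 0.065389) / 0.229171 = -0.310865
d₂ = d₁ − σ√T = -0.310865 − 0.229171 = -0.540036
e^{−rT} = e^{−0.0409·0.9567} = 0.961627
N(−d₁) = 0.622048,  N(−d₂) = 0.705414
Put price V = K·e^{−rT}·N(−d₂) − S·N(−d₁) = 39.466100 − 31.568950 = 7.897150
φ(d₁) = (1/√(2π))·e^{−d₁²/2} = 0.380124
ν = S·φ(d₁)·√T = 18.869030

price = 7.897150
ν = 18.869030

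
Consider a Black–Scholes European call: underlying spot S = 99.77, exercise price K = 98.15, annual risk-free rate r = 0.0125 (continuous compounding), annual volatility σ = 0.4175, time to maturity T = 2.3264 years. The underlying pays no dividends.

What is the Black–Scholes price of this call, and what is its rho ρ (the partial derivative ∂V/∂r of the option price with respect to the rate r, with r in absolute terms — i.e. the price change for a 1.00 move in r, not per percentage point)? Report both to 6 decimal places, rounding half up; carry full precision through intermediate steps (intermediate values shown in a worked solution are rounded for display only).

price = 26.646933
ρ = 89.259066

σ√T = 0.4175·√2.3264 = 0.636794
d₁ = (ln(S/K) + (r+σ²/2)T) / (σ√T) = (ln(99.77/98.15) + (0.0125+0.4175²/2)·2.3264) / 0.636794 = (0.016371 + 0.231833) / 0.636794 = 0.389771
d₂ = d₁ − σ√T = 0.389771 − 0.636794 = -0.247023
e^{−rT} = e^{−0.0125·2.3264} = 0.971339
N(d₁) = 0.651647,  N(d₂) = 0.402445
Call price V = S·N(d₁) − K·e^{−rT}·N(d₂) = 65.014825 − 38.367893 = 26.646933
ρ = K·T·e^{−rT}·N(d₂) = 89.259066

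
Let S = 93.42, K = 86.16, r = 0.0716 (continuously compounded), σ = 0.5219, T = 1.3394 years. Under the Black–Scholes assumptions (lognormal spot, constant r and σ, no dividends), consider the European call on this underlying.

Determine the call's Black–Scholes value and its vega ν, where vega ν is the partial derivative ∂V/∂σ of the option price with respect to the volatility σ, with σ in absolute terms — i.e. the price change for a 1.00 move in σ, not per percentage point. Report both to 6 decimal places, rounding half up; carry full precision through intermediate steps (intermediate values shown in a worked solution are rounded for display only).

σ√T = 0.5219·√1.3394 = 0.604008
d₁ = (ln(S/K) + (r+σ²/2)T) / (σ√T) = (ln(93.42/86.16) + (0.0716+0.5219²/2)·1.3394) / 0.604008 = (0.080899 + 0.278314) / 0.604008 = 0.594716
d₂ = d₁ − σ√T = 0.594716 − 0.604008 = -0.009292
e^{−rT} = e^{−0.0716·1.3394} = 0.908554
N(d₁) = 0.723983,  N(d₂) = 0.496293
Call price V = S·N(d₁) − K·e^{−rT}·N(d₂) = 67.634527 − 38.850336 = 28.784191
φ(d₁) = (1/√(2π))·e^{−d₁²/2} = 0.334278
ν = S·φ(d₁)·√T = 36.141225

price = 28.784191
ν = 36.141225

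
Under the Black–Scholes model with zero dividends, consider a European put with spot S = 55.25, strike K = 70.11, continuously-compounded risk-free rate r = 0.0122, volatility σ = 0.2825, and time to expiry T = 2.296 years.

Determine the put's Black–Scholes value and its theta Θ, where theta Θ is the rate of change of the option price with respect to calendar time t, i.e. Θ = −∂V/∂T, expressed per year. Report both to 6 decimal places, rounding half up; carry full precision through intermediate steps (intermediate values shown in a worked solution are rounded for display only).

σ√T = 0.2825·√2.296 = 0.428060
d₁ = (ln(S/K) + (r+σ²/2)T) / (σ√T) = (ln(55.25/70.11) + (0.0122+0.2825²/2)·2.296) / 0.428060 = (-0.238197 + 0.119629) / 0.428060 = -0.276990
d₂ = d₁ − σ√T = -0.276990 − 0.428060 = -0.705050
e^{−rT} = e^{−0.0122·2.296} = 0.972377
N(−d₁) = 0.609106,  N(−d₂) = 0.759610
Put price V = K·e^{−rT}·N(−d₂) − S·N(−d₁) = 51.785212 − 33.653115 = 18.132097
φ(d₁) = (1/√(2π))·e^{−d₁²/2} = 0.383928
Θ = −S·φ(d₁)·σ/(2√T) + r·K·e^{−rT}·N(−d₂) = −1.977355 + 0.631780 = -1.345575

price = 18.132097
Θ = -1.345575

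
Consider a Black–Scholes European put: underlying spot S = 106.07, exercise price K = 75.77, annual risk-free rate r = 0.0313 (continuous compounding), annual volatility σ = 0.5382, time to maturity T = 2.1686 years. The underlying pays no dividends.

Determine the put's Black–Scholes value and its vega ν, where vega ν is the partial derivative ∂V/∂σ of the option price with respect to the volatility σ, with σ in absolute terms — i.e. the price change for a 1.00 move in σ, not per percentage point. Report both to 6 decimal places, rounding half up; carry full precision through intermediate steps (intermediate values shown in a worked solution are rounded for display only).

price = 12.847340
ν = 41.324353

σ√T = 0.5382·√2.1686 = 0.792562
d₁ = (ln(S/K) + (r+σ²/2)T) / (σ√T) = (ln(106.07/75.77) + (0.0313+0.5382²/2)·2.1686) / 0.792562 = (0.336397 + 0.381955) / 0.792562 = 0.906366
d₂ = d₁ − σ√T = 0.906366 − 0.792562 = 0.113804
e^{−rT} = e^{−0.0313·2.1686} = 0.934375
N(−d₁) = 0.182371,  N(−d₂) = 0.454697
Put price V = K·e^{−rT}·N(−d₂) − S·N(−d₁) = 32.191442 − 19.344102 = 12.847340
φ(d₁) = (1/√(2π))·e^{−d₁²/2} = 0.264560
ν = S·φ(d₁)·√T = 41.324353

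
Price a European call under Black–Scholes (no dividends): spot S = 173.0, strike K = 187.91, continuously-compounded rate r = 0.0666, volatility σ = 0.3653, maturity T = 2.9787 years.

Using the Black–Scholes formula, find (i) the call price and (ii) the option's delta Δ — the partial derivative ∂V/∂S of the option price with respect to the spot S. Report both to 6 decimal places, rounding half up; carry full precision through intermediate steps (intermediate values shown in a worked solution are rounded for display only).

price = 50.572504
Δ = 0.691027

σ√T = 0.3653·√2.9787 = 0.630468
d₁ = (ln(S/K) + (r+σ²/2)T) / (σ√T) = (ln(173.0/187.91) + (0.0666+0.3653²/2)·2.9787) / 0.630468 = (-0.082672 + 0.397126) / 0.630468 = 0.498764
d₂ = d₁ − σ√T = 0.498764 − 0.630468 = -0.131704
e^{−rT} = e^{−0.0666·2.9787} = 0.820057
N(d₁) = 0.691027,  N(d₂) = 0.447609
Call price V = S·N(d₁) − K·e^{−rT}·N(d₂) = 119.547711 − 68.975206 = 50.572504
Δ = N(d₁) = 0.691027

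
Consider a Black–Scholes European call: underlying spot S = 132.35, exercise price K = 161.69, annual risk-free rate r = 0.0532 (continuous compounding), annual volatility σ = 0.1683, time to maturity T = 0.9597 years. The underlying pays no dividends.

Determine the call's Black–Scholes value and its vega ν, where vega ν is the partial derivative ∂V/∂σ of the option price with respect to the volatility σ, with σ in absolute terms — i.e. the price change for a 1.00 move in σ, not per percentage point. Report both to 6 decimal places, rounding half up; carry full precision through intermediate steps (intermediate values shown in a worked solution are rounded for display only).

σ√T = 0.1683·√0.9597 = 0.164874
d₁ = (ln(S/K) + (r+σ²/2)T) / (σ√T) = (ln(132.35/161.69) + (0.0532+0.1683²/2)·0.9597) / 0.164874 = (-0.200231 + 0.064648) / 0.164874 = -0.822345
d₂ = d₁ − σ√T = -0.822345 − 0.164874 = -0.987219
e^{−rT} = e^{−0.0532·0.9597} = 0.950225
N(d₁) = 0.205440,  N(d₂) = 0.161768
Call price V = S·N(d₁) − K·e^{−rT}·N(d₂) = 27.190012 − 24.854291 = 2.335721
φ(d₁) = (1/√(2π))·e^{−d₁²/2} = 0.284488
ν = S·φ(d₁)·√T = 36.885491

price = 2.335721
ν = 36.885491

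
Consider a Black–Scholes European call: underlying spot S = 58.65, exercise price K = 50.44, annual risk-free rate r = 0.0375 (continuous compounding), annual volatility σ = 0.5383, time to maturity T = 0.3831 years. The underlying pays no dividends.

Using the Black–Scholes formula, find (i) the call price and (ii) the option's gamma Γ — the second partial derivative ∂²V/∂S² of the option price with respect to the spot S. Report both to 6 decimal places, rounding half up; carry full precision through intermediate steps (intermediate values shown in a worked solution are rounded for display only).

σ√T = 0.5383·√0.3831 = 0.333181
d₁ = (ln(S/K) + (r+σ²/2)T) / (σ√T) = (ln(58.65/50.44) + (0.0375+0.5383²/2)·0.3831) / 0.333181 = (0.150803 + 0.069871) / 0.333181 = 0.662325
d₂ = d₁ − σ√T = 0.662325 − 0.333181 = 0.329144
e^{−rT} = e^{−0.0375·0.3831} = 0.985736
N(d₁) = 0.746118,  N(d₂) = 0.628976
Call price V = S·N(d₁) − K·e^{−rT}·N(d₂) = 43.759848 − 31.273052 = 12.486795
φ(d₁) = (1/√(2π))·e^{−d₁²/2} = 0.320371
Γ = φ(d₁) / (S·σ·√T) = 0.016395

price = 12.486795
Γ = 0.016395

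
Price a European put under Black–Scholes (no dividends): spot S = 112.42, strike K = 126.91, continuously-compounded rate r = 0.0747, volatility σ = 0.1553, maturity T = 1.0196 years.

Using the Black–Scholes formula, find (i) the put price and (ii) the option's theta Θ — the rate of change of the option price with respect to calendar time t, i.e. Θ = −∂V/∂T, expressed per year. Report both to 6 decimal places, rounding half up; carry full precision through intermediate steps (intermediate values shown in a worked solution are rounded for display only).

σ√T = 0.1553·√1.0196 = 0.156815
d₁ = (ln(S/K) + (r+σ²/2)T) / (σ√T) = (ln(112.42/126.91) + (0.0747+0.1553²/2)·1.0196) / 0.156815 = (-0.121236 + 0.088460) / 0.156815 = -0.209016
d₂ = d₁ − σ√T = -0.209016 − 0.156815 = -0.365831
e^{−rT} = e^{−0.0747·1.0196} = 0.926664
N(−d₁) = 0.582782,  N(−d₂) = 0.642754
Put price V = K·e^{−rT}·N(−d₂) − S·N(−d₁) = 75.589802 − 65.516379 = 10.073423
φ(d₁) = (1/√(2π))·e^{−d₁²/2} = 0.390322
Θ = −S·φ(d₁)·σ/(2√T) + r·K·e^{−rT}·N(−d₂) = −3.374376 + 5.646558 = 2.272182

price = 10.073423
Θ = 2.272182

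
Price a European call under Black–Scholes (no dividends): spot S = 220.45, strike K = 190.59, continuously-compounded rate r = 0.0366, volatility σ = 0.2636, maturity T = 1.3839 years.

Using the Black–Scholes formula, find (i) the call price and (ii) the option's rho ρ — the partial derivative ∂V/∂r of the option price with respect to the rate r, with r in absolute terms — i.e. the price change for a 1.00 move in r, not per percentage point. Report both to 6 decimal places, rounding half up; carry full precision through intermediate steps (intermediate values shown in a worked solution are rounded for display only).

σ√T = 0.2636·√1.3839 = 0.310097
d₁ = (ln(S/K) + (r+σ²/2)T) / (σ√T) = (ln(220.45/190.59) + (0.0366+0.2636²/2)·1.3839) / 0.310097 = (0.145546 + 0.098731) / 0.310097 = 0.787744
d₂ = d₁ − σ√T = 0.787744 − 0.310097 = 0.477647
e^{−rT} = e^{−0.0366·1.3839} = 0.950611
N(d₁) = 0.784577,  N(d₂) = 0.683549
Call price V = S·N(d₁) − K·e^{−rT}·N(d₂) = 172.959966 − 123.843331 = 49.116636
ρ = K·T·e^{−rT}·N(d₂) = 171.386785

price = 49.116636
ρ = 171.386785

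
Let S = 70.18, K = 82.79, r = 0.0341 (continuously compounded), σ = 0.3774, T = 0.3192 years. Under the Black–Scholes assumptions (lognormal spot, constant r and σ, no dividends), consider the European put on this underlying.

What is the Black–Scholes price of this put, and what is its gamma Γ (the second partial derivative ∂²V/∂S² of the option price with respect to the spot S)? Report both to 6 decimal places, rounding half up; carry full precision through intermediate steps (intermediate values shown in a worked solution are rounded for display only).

σ√T = 0.3774·√0.3192 = 0.213223
d₁ = (ln(S/K) + (r+σ²/2)T) / (σ√T) = (ln(70.18/82.79) + (0.0341+0.3774²/2)·0.3192) / 0.213223 = (-0.165244 + 0.033617) / 0.213223 = -0.617323
d₂ = d₁ − σ√T = -0.617323 − 0.213223 = -0.830546
e^{−rT} = e^{−0.0341·0.3192} = 0.989174
N(−d₁) = 0.731489,  N(−d₂) = 0.796885
Put price V = K·e^{−rT}·N(−d₂) − S·N(−d₁) = 65.259879 − 51.335908 = 13.923971
φ(d₁) = (1/√(2π))·e^{−d₁²/2} = 0.329730
Γ = φ(d₁) / (S·σ·√T) = 0.022035

price = 13.923971
Γ = 0.022035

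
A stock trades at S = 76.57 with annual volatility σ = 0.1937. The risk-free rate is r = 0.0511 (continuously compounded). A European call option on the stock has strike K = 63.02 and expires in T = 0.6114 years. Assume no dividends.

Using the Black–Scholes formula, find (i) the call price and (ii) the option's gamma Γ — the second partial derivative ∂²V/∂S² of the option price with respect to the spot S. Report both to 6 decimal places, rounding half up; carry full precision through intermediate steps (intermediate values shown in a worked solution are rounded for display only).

price = 15.796872
Γ = 0.010064

σ√T = 0.1937·√0.6114 = 0.151458
d₁ = (ln(S/K) + (r+σ²/2)T) / (σ√T) = (ln(76.57/63.02) + (0.0511+0.1937²/2)·0.6114) / 0.151458 = (0.194753 + 0.042712) / 0.151458 = 1.567863
d₂ = d₁ − σ√T = 1.567863 − 0.151458 = 1.416405
e^{−rT} = e^{−0.0511·0.6114} = 0.969240
N(d₁) = 0.941543,  N(d₂) = 0.921672
Call price V = S·N(d₁) − K·e^{−rT}·N(d₂) = 72.093986 − 56.297114 = 15.796872
φ(d₁) = (1/√(2π))·e^{−d₁²/2} = 0.116713
Γ = φ(d₁) / (S·σ·√T) = 0.010064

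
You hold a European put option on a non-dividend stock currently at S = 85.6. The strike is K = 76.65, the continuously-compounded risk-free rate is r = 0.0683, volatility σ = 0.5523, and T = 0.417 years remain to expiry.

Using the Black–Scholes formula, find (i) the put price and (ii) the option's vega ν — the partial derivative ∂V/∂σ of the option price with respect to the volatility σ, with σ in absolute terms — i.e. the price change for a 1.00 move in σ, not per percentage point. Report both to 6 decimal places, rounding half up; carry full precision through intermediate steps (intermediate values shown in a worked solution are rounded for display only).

σ√T = 0.5523·√0.417 = 0.356651
d₁ = (ln(S/K) + (r+σ²/2)T) / (σ√T) = (ln(85.6/76.65) + (0.0683+0.5523²/2)·0.417) / 0.356651 = (0.110436 + 0.092081) / 0.356651 = 0.567829
d₂ = d₁ − σ√T = 0.567829 − 0.356651 = 0.211178
e^{−rT} = e^{−0.0683·0.417} = 0.971921
N(−d₁) = 0.285076,  N(−d₂) = 0.416374
Put price V = K·e^{−rT}·N(−d₂) − S·N(−d₁) = 31.018916 − 24.402464 = 6.616452
φ(d₁) = (1/√(2π))·e^{−d₁²/2} = 0.339543
ν = S·φ(d₁)·√T = 18.768826

price = 6.616452
ν = 18.768826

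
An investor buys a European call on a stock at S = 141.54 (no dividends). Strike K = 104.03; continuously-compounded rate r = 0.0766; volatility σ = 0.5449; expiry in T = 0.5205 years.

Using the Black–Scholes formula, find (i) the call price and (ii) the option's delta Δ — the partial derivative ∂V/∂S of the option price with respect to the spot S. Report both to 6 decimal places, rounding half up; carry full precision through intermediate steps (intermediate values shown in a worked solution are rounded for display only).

σ√T = 0.5449·√0.5205 = 0.393122
d₁ = (ln(S/K) + (r+σ²/2)T) / (σ√T) = (ln(141.54/104.03) + (0.0766+0.5449²/2)·0.5205) / 0.393122 = (0.307903 + 0.117143) / 0.393122 = 1.081206
d₂ = d₁ − σ√T = 1.081206 − 0.393122 = 0.688084
e^{−rT} = e^{−0.0766·0.5205} = 0.960914
N(d₁) = 0.860197,  N(d₂) = 0.754300
Call price V = S·N(d₁) − K·e^{−rT}·N(d₂) = 121.752323 − 75.402776 = 46.349547
Δ = N(d₁) = 0.860197

price = 46.349547
Δ = 0.860197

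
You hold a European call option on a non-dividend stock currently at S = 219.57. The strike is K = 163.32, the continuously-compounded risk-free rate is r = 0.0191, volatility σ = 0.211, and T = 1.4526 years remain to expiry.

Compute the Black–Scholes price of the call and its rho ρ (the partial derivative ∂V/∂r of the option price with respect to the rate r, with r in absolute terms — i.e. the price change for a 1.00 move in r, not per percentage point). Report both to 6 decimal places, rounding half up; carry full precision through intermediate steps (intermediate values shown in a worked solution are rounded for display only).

price = 62.996232
ρ = 201.684262

σ√T = 0.211·√1.4526 = 0.254305
d₁ = (ln(S/K) + (r+σ²/2)T) / (σ√T) = (ln(219.57/163.32) + (0.0191+0.211²/2)·1.4526) / 0.254305 = (0.295960 + 0.060080) / 0.254305 = 1.400049
d₂ = d₁ − σ√T = 1.400049 − 0.254305 = 1.145743
e^{−rT} = e^{−0.0191·1.4526} = 0.972637
N(d₁) = 0.919251,  N(d₂) = 0.874049
Call price V = S·N(d₁) − K·e^{−rT}·N(d₂) = 201.839865 − 138.843633 = 62.996232
ρ = K·T·e^{−rT}·N(d₂) = 201.684262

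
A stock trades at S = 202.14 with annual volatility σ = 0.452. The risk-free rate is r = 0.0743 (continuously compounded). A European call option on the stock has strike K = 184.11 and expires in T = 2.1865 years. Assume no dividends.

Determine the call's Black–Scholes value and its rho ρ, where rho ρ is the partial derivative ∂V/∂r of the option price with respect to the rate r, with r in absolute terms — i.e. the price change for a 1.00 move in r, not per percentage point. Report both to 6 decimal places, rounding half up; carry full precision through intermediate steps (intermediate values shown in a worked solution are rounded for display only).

σ√T = 0.452·√2.1865 = 0.668364
d₁ = (ln(S/K) + (r+σ²/2)T) / (σ√T) = (ln(202.14/184.11) + (0.0743+0.452²/2)·2.1865) / 0.668364 = (0.093427 + 0.385812) / 0.668364 = 0.717033
d₂ = d₁ − σ√T = 0.717033 − 0.668364 = 0.048669
e^{−rT} = e^{−0.0743·2.1865} = 0.850053
N(d₁) = 0.763323,  N(d₂) = 0.519409
Call price V = S·N(d₁) − K·e^{−rT}·N(d₂) = 154.298160 − 81.289096 = 73.009064
ρ = K·T·e^{−rT}·N(d₂) = 177.738608

price = 73.009064
ρ = 177.738608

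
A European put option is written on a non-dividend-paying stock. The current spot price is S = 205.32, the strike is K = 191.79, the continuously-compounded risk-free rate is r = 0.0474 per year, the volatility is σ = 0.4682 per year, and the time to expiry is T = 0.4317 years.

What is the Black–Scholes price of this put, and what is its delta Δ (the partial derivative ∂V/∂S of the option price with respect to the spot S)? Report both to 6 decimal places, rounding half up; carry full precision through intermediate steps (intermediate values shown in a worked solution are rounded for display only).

σ√T = 0.4682·√0.4317 = 0.307626
d₁ = (ln(S/K) + (r+σ²/2)T) / (σ√T) = (ln(205.32/191.79) + (0.0474+0.4682²/2)·0.4317) / 0.307626 = (0.068169 + 0.067779) / 0.307626 = 0.441927
d₂ = d₁ − σ√T = 0.441927 − 0.307626 = 0.134301
e^{−rT} = e^{−0.0474·0.4317} = 0.979745
N(−d₁) = 0.329271,  N(−d₂) = 0.446582
Put price V = K·e^{−rT}·N(−d₂) − S·N(−d₁) = 83.915175 − 67.605926 = 16.309248
Δ = −N(−d₁) = -0.329271

price = 16.309248
Δ = -0.329271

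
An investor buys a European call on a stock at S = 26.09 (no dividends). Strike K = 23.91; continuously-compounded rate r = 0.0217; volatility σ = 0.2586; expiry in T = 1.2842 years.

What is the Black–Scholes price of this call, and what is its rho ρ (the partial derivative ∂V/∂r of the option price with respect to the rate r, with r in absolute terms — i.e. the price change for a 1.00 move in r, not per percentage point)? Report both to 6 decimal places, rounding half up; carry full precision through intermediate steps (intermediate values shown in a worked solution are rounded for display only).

σ√T = 0.2586·√1.2842 = 0.293052
d₁ = (ln(S/K) + (r+σ²/2)T) / (σ√T) = (ln(26.09/23.91) + (0.0217+0.2586²/2)·1.2842) / 0.293052 = (0.087255 + 0.070807) / 0.293052 = 0.539366
d₂ = d₁ − σ√T = 0.539366 − 0.293052 = 0.246313
e^{−rT} = e^{−0.0217·1.2842} = 0.972518
N(d₁) = 0.705183,  N(d₂) = 0.597280
Call price V = S·N(d₁) − K·e^{−rT}·N(d₂) = 18.398216 − 13.888494 = 4.509722
ρ = K·T·e^{−rT}·N(d₂) = 17.835604

price = 4.509722
ρ = 17.835604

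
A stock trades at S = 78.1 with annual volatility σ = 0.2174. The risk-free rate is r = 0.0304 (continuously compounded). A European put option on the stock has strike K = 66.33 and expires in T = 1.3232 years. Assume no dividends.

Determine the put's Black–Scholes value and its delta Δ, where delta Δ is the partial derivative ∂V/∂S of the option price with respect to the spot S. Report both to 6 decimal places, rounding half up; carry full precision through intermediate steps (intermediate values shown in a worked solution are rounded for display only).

σ√T = 0.2174·√1.3232 = 0.250076
d₁ = (ln(S/K) + (r+σ²/2)T) / (σ√T) = (ln(78.1/66.33) + (0.0304+0.2174²/2)·1.3232) / 0.250076 = (0.163348 + 0.071494) / 0.250076 = 0.939082
d₂ = d₁ − σ√T = 0.939082 − 0.250076 = 0.689006
e^{−rT} = e^{−0.0304·1.3232} = 0.960573
N(−d₁) = 0.173844,  N(−d₂) = 0.245410
Put price V = K·e^{−rT}·N(−d₂) − S·N(−d₁) = 15.636232 − 13.577235 = 2.058996
Δ = −N(−d₁) = -0.173844

price = 2.058996
Δ = -0.173844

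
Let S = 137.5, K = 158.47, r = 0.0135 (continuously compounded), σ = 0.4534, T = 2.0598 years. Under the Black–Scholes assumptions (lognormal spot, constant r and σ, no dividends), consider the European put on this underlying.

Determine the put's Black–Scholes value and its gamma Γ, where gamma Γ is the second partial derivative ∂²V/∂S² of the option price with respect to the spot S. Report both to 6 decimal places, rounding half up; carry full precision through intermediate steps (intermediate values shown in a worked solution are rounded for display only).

price = 46.057502
Γ = 0.004409

σ√T = 0.4534·√2.0598 = 0.650720
d₁ = (ln(S/K) + (r+σ²/2)T) / (σ√T) = (ln(137.5/158.47) + (0.0135+0.4534²/2)·2.0598) / 0.650720 = (-0.141941 + 0.239525) / 0.650720 = 0.149963
d₂ = d₁ − σ√T = 0.149963 − 0.650720 = -0.500757
e^{−rT} = e^{−0.0135·2.0598} = 0.972576
N(−d₁) = 0.440397,  N(−d₂) = 0.691729
Put price V = K·e^{−rT}·N(−d₂) − S·N(−d₁) = 106.612062 − 60.554560 = 46.057502
φ(d₁) = (1/√(2π))·e^{−d₁²/2} = 0.394482
Γ = φ(d₁) / (S·σ·√T) = 0.004409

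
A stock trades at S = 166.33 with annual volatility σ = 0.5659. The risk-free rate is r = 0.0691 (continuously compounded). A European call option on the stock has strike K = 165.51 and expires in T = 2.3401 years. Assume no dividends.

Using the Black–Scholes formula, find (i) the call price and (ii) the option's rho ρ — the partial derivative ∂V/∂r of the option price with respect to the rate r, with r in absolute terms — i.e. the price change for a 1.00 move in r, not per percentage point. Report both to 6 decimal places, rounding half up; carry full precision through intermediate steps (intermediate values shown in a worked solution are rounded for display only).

price = 65.078991
ρ = 133.451588

σ√T = 0.5659·√2.3401 = 0.865679
d₁ = (ln(S/K) + (r+σ²/2)T) / (σ√T) = (ln(166.33/165.51) + (0.0691+0.5659²/2)·2.3401) / 0.865679 = (0.004942 + 0.536401) / 0.865679 = 0.625339
d₂ = d₁ − σ√T = 0.625339 − 0.865679 = -0.240340
e^{−rT} = e^{−0.0691·2.3401} = 0.850696
N(d₁) = 0.734126,  N(d₂) = 0.405033
Call price V = S·N(d₁) − K·e^{−rT}·N(d₂) = 122.107147 − 57.028156 = 65.078991
ρ = K·T·e^{−rT}·N(d₂) = 133.451588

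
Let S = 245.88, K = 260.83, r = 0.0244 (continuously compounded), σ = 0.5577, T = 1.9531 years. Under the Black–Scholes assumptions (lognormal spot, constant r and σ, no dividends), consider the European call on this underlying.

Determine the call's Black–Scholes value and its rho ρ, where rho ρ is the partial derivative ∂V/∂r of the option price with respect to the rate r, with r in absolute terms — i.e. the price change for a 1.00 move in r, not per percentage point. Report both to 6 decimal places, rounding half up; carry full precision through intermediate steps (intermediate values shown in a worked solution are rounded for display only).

σ√T = 0.5577·√1.9531 = 0.779404
d₁ = (ln(S/K) + (r+σ²/2)T) / (σ√T) = (ln(245.88/260.83) + (0.0244+0.5577²/2)·1.9531) / 0.779404 = (-0.059025 + 0.351391) / 0.779404 = 0.375115
d₂ = d₁ − σ√T = 0.375115 − 0.779404 = -0.404290
e^{−rT} = e^{−0.0244·1.9531} = 0.953462
N(d₁) = 0.646212,  N(d₂) = 0.343000
Call price V = S·N(d₁) − K·e^{−rT}·N(d₂) = 158.890707 − 85.301143 = 73.589564
ρ = K·T·e^{−rT}·N(d₂) = 166.601663

price = 73.589564
ρ = 166.601663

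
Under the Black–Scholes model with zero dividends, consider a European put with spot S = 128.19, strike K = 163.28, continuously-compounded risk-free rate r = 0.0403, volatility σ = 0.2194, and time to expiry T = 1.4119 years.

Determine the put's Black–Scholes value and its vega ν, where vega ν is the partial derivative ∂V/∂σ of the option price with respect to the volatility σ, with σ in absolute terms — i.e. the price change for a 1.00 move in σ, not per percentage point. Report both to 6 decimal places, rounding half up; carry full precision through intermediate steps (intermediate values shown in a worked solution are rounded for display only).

σ√T = 0.2194·√1.4119 = 0.260699
d₁ = (ln(S/K) + (r+σ²/2)T) / (σ√T) = (ln(128.19/163.28) + (0.0403+0.2194²/2)·1.4119) / 0.260699 = (-0.241953 + 0.090881) / 0.260699 = -0.579488
d₂ = d₁ − σ√T = -0.579488 − 0.260699 = -0.840186
e^{−rT} = e^{−0.0403·1.4119} = 0.944689
N(−d₁) = 0.718870,  N(−d₂) = 0.799598
Put price V = K·e^{−rT}·N(−d₂) − S·N(−d₁) = 123.337034 − 92.151928 = 31.185106
φ(d₁) = (1/√(2π))·e^{−d₁²/2} = 0.337280
ν = S·φ(d₁)·√T = 51.374414

price = 31.185106
ν = 51.374414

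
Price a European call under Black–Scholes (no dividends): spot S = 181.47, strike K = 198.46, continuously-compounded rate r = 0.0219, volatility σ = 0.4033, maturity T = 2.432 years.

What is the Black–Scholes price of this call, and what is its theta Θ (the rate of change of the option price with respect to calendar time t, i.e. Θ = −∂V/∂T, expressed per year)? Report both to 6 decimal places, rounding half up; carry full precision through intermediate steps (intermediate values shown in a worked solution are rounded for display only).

price = 42.344865
Θ = -10.519980

σ√T = 0.4033·√2.432 = 0.628941
d₁ = (ln(S/K) + (r+σ²/2)T) / (σ√T) = (ln(181.47/198.46) + (0.0219+0.4033²/2)·2.432) / 0.628941 = (-0.089497 + 0.251044) / 0.628941 = 0.256856
d₂ = d₁ − σ√T = 0.256856 − 0.628941 = -0.372086
e^{−rT} = e^{−0.0219·2.432} = 0.948133
N(d₁) = 0.601355,  N(d₂) = 0.354915
Call price V = S·N(d₁) − K·e^{−rT}·N(d₂) = 109.127870 − 66.783006 = 42.344865
φ(d₁) = (1/√(2π))·e^{−d₁²/2} = 0.385997
Θ = −S·φ(d₁)·σ/(2√T) − r·K·e^{−rT}·N(d₂) = −9.057432 − 1.462548 = -10.519980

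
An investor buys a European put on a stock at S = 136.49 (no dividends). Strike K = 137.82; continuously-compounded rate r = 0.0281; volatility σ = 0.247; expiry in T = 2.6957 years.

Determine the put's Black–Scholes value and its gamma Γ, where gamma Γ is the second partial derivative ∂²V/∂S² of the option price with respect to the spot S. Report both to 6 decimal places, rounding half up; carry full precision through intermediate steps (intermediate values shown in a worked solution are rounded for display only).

price = 17.145914
Γ = 0.006741

σ√T = 0.247·√2.6957 = 0.405539
d₁ = (ln(S/K) + (r+σ²/2)T) / (σ√T) = (ln(136.49/137.82) + (0.0281+0.247²/2)·2.6957) / 0.405539 = (-0.009697 + 0.157980) / 0.405539 = 0.365644
d₂ = d₁ − σ√T = 0.365644 − 0.405539 = -0.039895
e^{−rT} = e^{−0.0281·2.6957} = 0.927049
N(−d₁) = 0.357315,  N(−d₂) = 0.515912
Put price V = K·e^{−rT}·N(−d₂) − S·N(−d₁) = 65.915879 − 48.769965 = 17.145914
φ(d₁) = (1/√(2π))·e^{−d₁²/2} = 0.373146
Γ = φ(d₁) / (S·σ·√T) = 0.006741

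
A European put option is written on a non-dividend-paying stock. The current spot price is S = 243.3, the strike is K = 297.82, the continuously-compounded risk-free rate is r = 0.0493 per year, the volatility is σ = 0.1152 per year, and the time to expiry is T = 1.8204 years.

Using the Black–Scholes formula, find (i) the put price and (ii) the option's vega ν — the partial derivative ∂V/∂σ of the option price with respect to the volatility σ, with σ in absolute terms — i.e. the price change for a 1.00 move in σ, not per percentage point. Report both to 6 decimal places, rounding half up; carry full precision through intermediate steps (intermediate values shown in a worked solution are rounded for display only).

price = 34.438693
ν = 106.313148

σ√T = 0.1152·√1.8204 = 0.155430
d₁ = (ln(S/K) + (r+σ²/2)T) / (σ√T) = (ln(243.3/297.82) + (0.0493+0.1152²/2)·1.8204) / 0.155430 = (-0.202194 + 0.101825) / 0.155430 = -0.645749
d₂ = d₁ − σ√T = -0.645749 − 0.155430 = -0.801179
e^{−rT} = e^{−0.0493·1.8204} = 0.914164
N(−d₁) = 0.740779,  N(−d₂) = 0.788486
Put price V = K·e^{−rT}·N(−d₂) − S·N(−d₁) = 214.670232 − 180.231539 = 34.438693
φ(d₁) = (1/√(2π))·e^{−d₁²/2} = 0.323863
ν = S·φ(d₁)·√T = 106.313148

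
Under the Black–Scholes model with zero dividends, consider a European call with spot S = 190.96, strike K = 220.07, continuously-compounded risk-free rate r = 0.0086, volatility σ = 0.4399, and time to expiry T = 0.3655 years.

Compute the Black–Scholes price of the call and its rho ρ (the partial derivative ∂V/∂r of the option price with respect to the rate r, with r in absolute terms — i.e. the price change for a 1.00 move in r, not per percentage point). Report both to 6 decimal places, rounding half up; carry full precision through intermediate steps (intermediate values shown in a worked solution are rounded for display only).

σ√T = 0.4399·√0.3655 = 0.265949
d₁ = (ln(S/K) + (r+σ²/2)T) / (σ√T) = (ln(190.96/220.07) + (0.0086+0.4399²/2)·0.3655) / 0.265949 = (-0.141882 + 0.038508) / 0.265949 = -0.388700
d₂ = d₁ − σ√T = -0.388700 − 0.265949 = -0.654648
e^{−rT} = e^{−0.0086·0.3655} = 0.996862
N(d₁) = 0.348749,  N(d₂) = 0.256347
Call price V = S·N(d₁) − K·e^{−rT}·N(d₂) = 66.597152 − 56.237276 = 10.359876
ρ = K·T·e^{−rT}·N(d₂) = 20.554724

price = 10.359876
ρ = 20.554724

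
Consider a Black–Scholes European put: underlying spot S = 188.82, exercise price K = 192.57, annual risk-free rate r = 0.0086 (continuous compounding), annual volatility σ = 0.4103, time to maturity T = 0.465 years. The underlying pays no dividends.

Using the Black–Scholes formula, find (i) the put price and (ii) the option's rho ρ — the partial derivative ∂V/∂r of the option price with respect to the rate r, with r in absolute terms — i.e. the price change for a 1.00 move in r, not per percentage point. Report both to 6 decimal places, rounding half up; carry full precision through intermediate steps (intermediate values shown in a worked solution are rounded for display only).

price = 22.696899
ρ = -51.519361

σ√T = 0.4103·√0.465 = 0.279787
d₁ = (ln(S/K) + (r+σ²/2)T) / (σ√T) = (ln(188.82/192.57) + (0.0086+0.4103²/2)·0.465) / 0.279787 = (-0.019666 + 0.043139) / 0.279787 = 0.083899
d₂ = d₁ − σ√T = 0.083899 − 0.279787 = -0.195888
e^{−rT} = e^{−0.0086·0.465} = 0.996009
N(−d₁) = 0.466568,  N(−d₂) = 0.577651
Put price V = K·e^{−rT}·N(−d₂) − S·N(−d₁) = 110.794325 − 88.097426 = 22.696899
ρ = −K·T·e^{−rT}·N(−d₂) = -51.519361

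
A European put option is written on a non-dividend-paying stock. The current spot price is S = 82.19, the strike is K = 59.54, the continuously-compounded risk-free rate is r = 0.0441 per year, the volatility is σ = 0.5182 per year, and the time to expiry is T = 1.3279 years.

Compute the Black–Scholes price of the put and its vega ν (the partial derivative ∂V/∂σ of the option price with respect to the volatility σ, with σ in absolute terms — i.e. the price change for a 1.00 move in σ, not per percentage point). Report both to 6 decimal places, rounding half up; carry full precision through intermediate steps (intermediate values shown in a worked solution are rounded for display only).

σ√T = 0.5182·√1.3279 = 0.597145
d₁ = (ln(S/K) + (r+σ²/2)T) / (σ√T) = (ln(82.19/59.54) + (0.0441+0.5182²/2)·1.3279) / 0.597145 = (0.322385 + 0.236852) / 0.597145 = 0.936517
d₂ = d₁ − σ√T = 0.936517 − 0.597145 = 0.339372
e^{−rT} = e^{−0.0441·1.3279} = 0.943121
N(−d₁) = 0.174503,  N(−d₂) = 0.367165
Put price V = K·e^{−rT}·N(−d₂) − S·N(−d₁) = 20.617567 − 14.342439 = 6.275128
φ(d₁) = (1/√(2π))·e^{−d₁²/2} = 0.257311
ν = S·φ(d₁)·√T = 24.370227

price = 6.275128
ν = 24.370227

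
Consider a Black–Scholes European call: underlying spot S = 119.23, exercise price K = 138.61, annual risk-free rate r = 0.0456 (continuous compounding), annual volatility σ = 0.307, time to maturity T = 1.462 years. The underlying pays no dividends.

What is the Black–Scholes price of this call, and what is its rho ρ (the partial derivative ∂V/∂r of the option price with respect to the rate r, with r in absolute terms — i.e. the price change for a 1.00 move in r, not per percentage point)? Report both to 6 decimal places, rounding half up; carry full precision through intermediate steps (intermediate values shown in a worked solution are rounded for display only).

price = 13.565022
ρ = 64.507004

σ√T = 0.307·√1.462 = 0.371203
d₁ = (ln(S/K) + (r+σ²/2)T) / (σ√T) = (ln(119.23/138.61) + (0.0456+0.307²/2)·1.462) / 0.371203 = (-0.150610 + 0.135563) / 0.371203 = -0.040535
d₂ = d₁ − σ√T = -0.040535 − 0.371203 = -0.411738
e^{−rT} = e^{−0.0456·1.462} = 0.935506
N(d₁) = 0.483833,  N(d₂) = 0.340266
Call price V = S·N(d₁) − K·e^{−rT}·N(d₂) = 57.687460 − 44.122438 = 13.565022
ρ = K·T·e^{−rT}·N(d₂) = 64.507004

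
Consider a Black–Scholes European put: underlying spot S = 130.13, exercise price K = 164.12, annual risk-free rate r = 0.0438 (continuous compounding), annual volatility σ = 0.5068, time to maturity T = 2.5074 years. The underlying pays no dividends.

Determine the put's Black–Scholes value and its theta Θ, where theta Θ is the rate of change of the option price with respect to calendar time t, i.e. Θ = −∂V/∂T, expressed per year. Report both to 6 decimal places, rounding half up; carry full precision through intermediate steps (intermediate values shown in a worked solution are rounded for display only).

price = 52.141060
Θ = -3.480888

σ√T = 0.5068·√2.5074 = 0.802506
d₁ = (ln(S/K) + (r+σ²/2)T) / (σ√T) = (ln(130.13/164.12) + (0.0438+0.5068²/2)·2.5074) / 0.802506 = (-0.232064 + 0.431832) / 0.802506 = 0.248931
d₂ = d₁ − σ√T = 0.248931 − 0.802506 = -0.553576
e^{−rT} = e^{−0.0438·2.5074} = 0.895992
N(−d₁) = 0.401707,  N(−d₂) = 0.710065
Put price V = K·e^{−rT}·N(−d₂) − S·N(−d₁) = 104.415224 − 52.274164 = 52.141060
φ(d₁) = (1/√(2π))·e^{−d₁²/2} = 0.386771
Θ = −S·φ(d₁)·σ/(2√T) + r·K·e^{−rT}·N(−d₂) = −8.054275 + 4.573387 = -3.480888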